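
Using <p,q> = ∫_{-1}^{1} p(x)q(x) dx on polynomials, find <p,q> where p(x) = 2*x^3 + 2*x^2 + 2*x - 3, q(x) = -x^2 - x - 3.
<p,q> = 196/15

Expand the product: p(x)·q(x) = -2*x^5 - 4*x^4 - 10*x^3 - 5*x^2 - 3*x + 9.
∫_{-1}^{1} of each monomial x^k gives [2/(k+1) if k even, 0 if k odd]. Integrating term-by-term (or equivalently evaluating the antiderivative F(x) = -x^6/3 - 4*x^5/5 - 5*x^4/2 - 5*x^3/3 - 3*x^2/2 + 9*x at the endpoints):
  F(1) − F(−1) = 11/5 − (-163/15) = 196/15.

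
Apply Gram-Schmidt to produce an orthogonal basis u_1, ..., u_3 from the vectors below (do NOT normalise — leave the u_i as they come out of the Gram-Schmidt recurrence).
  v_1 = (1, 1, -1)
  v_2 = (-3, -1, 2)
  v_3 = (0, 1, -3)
Orthogonal basis:
  u_1 = (1, 1, -1)
  u_2 = (-1, 1, 0)
  u_3 = (-5/6, -5/6, -5/3)

Apply the Gram-Schmidt recurrence
  u_1 = v_1
  u_i = v_i − Σ_{j<i} ((v_i · u_j) / (u_j · u_j)) · u_j.

Step by step this gives:
  u_1 = (1, 1, -1)
  u_2 = (-1, 1, 0)
  u_3 = (-5/6, -5/6, -5/3)

Orthogonality check:
  u_2 · u_1 = 0 (should be 0)
  u_3 · u_1 = 0 (should be 0)
  u_3 · u_2 = 0 (should be 0)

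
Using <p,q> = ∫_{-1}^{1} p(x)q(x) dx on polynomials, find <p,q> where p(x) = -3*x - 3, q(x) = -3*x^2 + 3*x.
<p,q> = 0

Expand the product: p(x)·q(x) = 9*x^3 - 9*x.
∫_{-1}^{1} of each monomial x^k gives [2/(k+1) if k even, 0 if k odd]. Integrating term-by-term (or equivalently evaluating the antiderivative F(x) = 9*x^4/4 - 9*x^2/2 at the endpoints):
  F(1) − F(−1) = -9/4 − (-9/4) = 0.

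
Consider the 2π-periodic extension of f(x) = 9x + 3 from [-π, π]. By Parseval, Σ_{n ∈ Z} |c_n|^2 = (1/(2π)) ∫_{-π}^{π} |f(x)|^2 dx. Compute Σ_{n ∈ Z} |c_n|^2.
Σ |c_n|^2 = 27π^2 + 9

Expand and integrate term by term over [-π, π]:
  ∫ (9x)^2 dx = 81·(2π^3/3); ∫ 2·9·(3)·x dx = 0 (odd integrand); ∫ 3^2 dx = 9·2π.
So (1/(2π)) ∫_{-π}^{π} (9x + 3)^2 dx = 81π^2/3 + 9 = 27π^2 + 9.
Parseval ⇒ Σ |c_n|^2 = 27π^2 + 9.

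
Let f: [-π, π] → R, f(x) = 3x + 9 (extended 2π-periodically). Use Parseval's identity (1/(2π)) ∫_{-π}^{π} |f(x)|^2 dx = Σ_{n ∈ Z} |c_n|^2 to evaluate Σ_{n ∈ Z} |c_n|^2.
Σ |c_n|^2 = 3π^2 + 81

Expand and integrate term by term over [-π, π]:
  ∫ (3x)^2 dx = 9·(2π^3/3); ∫ 2·3·(9)·x dx = 0 (odd integrand); ∫ 9^2 dx = 81·2π.
So (1/(2π)) ∫_{-π}^{π} (3x + 9)^2 dx = 9π^2/3 + 81 = 3π^2 + 81.
Parseval ⇒ Σ |c_n|^2 = 3π^2 + 81.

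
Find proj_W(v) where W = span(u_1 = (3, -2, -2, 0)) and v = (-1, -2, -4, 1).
proj_W(v) = (27/17, -18/17, -18/17, 0)

Set up U = [u_1 | ... | u_1] ∈ R^(4×1). The projector onto W = col(U) is P = U (U^T U)^(-1) U^T.
Compute U^T U =
  [17],
and U^T v = (9).
Solve U^T U · c = U^T v for the coefficients: c = (9/17). The projection is proj_W(v) = U c.
Check: (v - proj_W(v)) · u_1 = 0  (should be 0).
Result: proj_W(v) = (27/17, -18/17, -18/17, 0).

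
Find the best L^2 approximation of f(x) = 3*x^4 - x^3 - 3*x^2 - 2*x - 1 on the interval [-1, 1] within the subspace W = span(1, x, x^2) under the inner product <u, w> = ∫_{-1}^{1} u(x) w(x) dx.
g(x) = -3*x^2/7 - 13*x/5 - 44/35

The best approximation g ∈ W is the orthogonal projection of f onto W. Writing g = a_0 + a_1 x + a_2 x^2, the coefficients solve the normal equations G · a = b where
  G_{ij} = <φ_i, φ_j> and b_i = <f, φ_i>, with φ_0 = 1, φ_1 = x, φ_2 = x^2.
G =
  [2, 0, 2/3]
  [0, 2/3, 0]
  [2/3, 0, 2/5],
b = (-14/5, -26/15, -106/105).
Solving gives a_0 = -44/35, a_1 = -13/5, a_2 = -3/7, so
  g(x) = -3*x^2/7 - 13*x/5 - 44/35.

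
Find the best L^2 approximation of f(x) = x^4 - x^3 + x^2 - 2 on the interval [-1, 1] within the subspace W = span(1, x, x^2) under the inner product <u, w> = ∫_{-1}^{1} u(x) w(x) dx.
g(x) = 13*x^2/7 - 3*x/5 - 73/35

The best approximation g ∈ W is the orthogonal projection of f onto W. Writing g = a_0 + a_1 x + a_2 x^2, the coefficients solve the normal equations G · a = b where
  G_{ij} = <φ_i, φ_j> and b_i = <f, φ_i>, with φ_0 = 1, φ_1 = x, φ_2 = x^2.
G =
  [2, 0, 2/3]
  [0, 2/3, 0]
  [2/3, 0, 2/5],
b = (-44/15, -2/5, -68/105).
Solving gives a_0 = -73/35, a_1 = -3/5, a_2 = 13/7, so
  g(x) = 13*x^2/7 - 3*x/5 - 73/35.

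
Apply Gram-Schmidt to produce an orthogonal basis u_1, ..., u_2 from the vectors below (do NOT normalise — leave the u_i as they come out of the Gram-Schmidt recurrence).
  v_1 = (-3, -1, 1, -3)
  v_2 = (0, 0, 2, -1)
Orthogonal basis:
  u_1 = (-3, -1, 1, -3)
  u_2 = (3/4, 1/4, 7/4, -1/4)

Apply the Gram-Schmidt recurrence
  u_1 = v_1
  u_i = v_i − Σ_{j<i} ((v_i · u_j) / (u_j · u_j)) · u_j.

Step by step this gives:
  u_1 = (-3, -1, 1, -3)
  u_2 = (3/4, 1/4, 7/4, -1/4)

Orthogonality check:
  u_2 · u_1 = 0 (should be 0)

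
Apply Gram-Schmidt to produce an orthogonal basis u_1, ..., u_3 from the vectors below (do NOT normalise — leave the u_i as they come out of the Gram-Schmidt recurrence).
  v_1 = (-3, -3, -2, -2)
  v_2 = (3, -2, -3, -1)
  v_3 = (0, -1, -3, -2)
Orthogonal basis:
  u_1 = (-3, -3, -2, -2)
  u_2 = (93/26, -37/26, -34/13, -8/13)
  u_3 = (-39/191, 225/191, -144/191, -135/191)

Apply the Gram-Schmidt recurrence
  u_1 = v_1
  u_i = v_i − Σ_{j<i} ((v_i · u_j) / (u_j · u_j)) · u_j.

Step by step this gives:
  u_1 = (-3, -3, -2, -2)
  u_2 = (93/26, -37/26, -34/13, -8/13)
  u_3 = (-39/191, 225/191, -144/191, -135/191)

Orthogonality check:
  u_2 · u_1 = 0 (should be 0)
  u_3 · u_1 = 0 (should be 0)
  u_3 · u_2 = 0 (should be 0)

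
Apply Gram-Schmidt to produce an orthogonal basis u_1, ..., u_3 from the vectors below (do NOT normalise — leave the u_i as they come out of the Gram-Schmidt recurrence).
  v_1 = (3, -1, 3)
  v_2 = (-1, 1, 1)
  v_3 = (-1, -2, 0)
Orthogonal basis:
  u_1 = (3, -1, 3)
  u_2 = (-16/19, 18/19, 22/19)
  u_3 = (-8/7, -12/7, 4/7)

Apply the Gram-Schmidt recurrence
  u_1 = v_1
  u_i = v_i − Σ_{j<i} ((v_i · u_j) / (u_j · u_j)) · u_j.

Step by step this gives:
  u_1 = (3, -1, 3)
  u_2 = (-16/19, 18/19, 22/19)
  u_3 = (-8/7, -12/7, 4/7)

Orthogonality check:
  u_2 · u_1 = 0 (should be 0)
  u_3 · u_1 = 0 (should be 0)
  u_3 · u_2 = 0 (should be 0)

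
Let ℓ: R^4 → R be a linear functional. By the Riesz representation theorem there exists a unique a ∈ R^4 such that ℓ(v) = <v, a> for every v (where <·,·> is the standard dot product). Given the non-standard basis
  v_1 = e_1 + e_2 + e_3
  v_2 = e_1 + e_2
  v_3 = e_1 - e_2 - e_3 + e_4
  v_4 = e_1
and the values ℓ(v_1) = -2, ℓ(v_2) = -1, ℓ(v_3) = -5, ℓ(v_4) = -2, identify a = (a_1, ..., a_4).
a = (-2, 1, -1, -3)

Write a = (a_1, ..., a_4) in the standard basis. For each basis vector v_i, ℓ(v_i) = <v_i, a> is a linear equation in the a_j's. Collect the n equations into a matrix system V a = ℓ, where row i of V is v_i (expressed in the standard basis). Since V is invertible (lower-triangular with 1s on the diagonal, up to permutation), solve by back-substitution:
  V =
[[1, 1, 1, 0],
 [1, 1, 0, 0],
 [1, -1, -1, 1],
 [1, 0, 0, 0]]
  V a = (-2, -1, -5, -2)
Solving gives a = (-2, 1, -1, -3).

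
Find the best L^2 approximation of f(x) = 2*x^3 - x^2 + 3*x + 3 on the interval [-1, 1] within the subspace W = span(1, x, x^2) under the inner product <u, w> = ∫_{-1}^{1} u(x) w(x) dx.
g(x) = -x^2 + 21*x/5 + 3

The best approximation g ∈ W is the orthogonal projection of f onto W. Writing g = a_0 + a_1 x + a_2 x^2, the coefficients solve the normal equations G · a = b where
  G_{ij} = <φ_i, φ_j> and b_i = <f, φ_i>, with φ_0 = 1, φ_1 = x, φ_2 = x^2.
G =
  [2, 0, 2/3]
  [0, 2/3, 0]
  [2/3, 0, 2/5],
b = (16/3, 14/5, 8/5).
Solving gives a_0 = 3, a_1 = 21/5, a_2 = -1, so
  g(x) = -x^2 + 21*x/5 + 3.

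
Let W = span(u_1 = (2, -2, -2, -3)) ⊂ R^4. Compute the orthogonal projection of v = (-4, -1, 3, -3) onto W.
proj_W(v) = (-2/7, 2/7, 2/7, 3/7)

Set up U = [u_1 | ... | u_1] ∈ R^(4×1). The projector onto W = col(U) is P = U (U^T U)^(-1) U^T.
Compute U^T U =
  [21],
and U^T v = (-3).
Solve U^T U · c = U^T v for the coefficients: c = (-1/7). The projection is proj_W(v) = U c.
Check: (v - proj_W(v)) · u_1 = 0  (should be 0).
Result: proj_W(v) = (-2/7, 2/7, 2/7, 3/7).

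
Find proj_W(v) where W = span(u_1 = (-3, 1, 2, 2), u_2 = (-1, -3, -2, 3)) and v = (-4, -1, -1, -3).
proj_W(v) = (-201/410, 87/410, 15/41, 12/41)

Set up U = [u_1 | ... | u_2] ∈ R^(4×2). The projector onto W = col(U) is P = U (U^T U)^(-1) U^T.
Compute U^T U =
  [18, 2]
  [2, 23],
and U^T v = (3, 0).
Solve U^T U · c = U^T v for the coefficients: c = (69/410, -3/205). The projection is proj_W(v) = U c.
Check: (v - proj_W(v)) · u_1 = 0  (should be 0).
Check: (v - proj_W(v)) · u_2 = 0  (should be 0).
Result: proj_W(v) = (-201/410, 87/410, 15/41, 12/41).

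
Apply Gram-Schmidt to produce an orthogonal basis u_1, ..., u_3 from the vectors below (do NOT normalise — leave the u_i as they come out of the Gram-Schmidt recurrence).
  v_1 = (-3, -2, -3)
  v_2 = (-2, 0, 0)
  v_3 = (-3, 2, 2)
Orthogonal basis:
  u_1 = (-3, -2, -3)
  u_2 = (-13/11, 6/11, 9/11)
  u_3 = (0, 6/13, -4/13)

Apply the Gram-Schmidt recurrence
  u_1 = v_1
  u_i = v_i − Σ_{j<i} ((v_i · u_j) / (u_j · u_j)) · u_j.

Step by step this gives:
  u_1 = (-3, -2, -3)
  u_2 = (-13/11, 6/11, 9/11)
  u_3 = (0, 6/13, -4/13)

Orthogonality check:
  u_2 · u_1 = 0 (should be 0)
  u_3 · u_1 = 0 (should be 0)
  u_3 · u_2 = 0 (should be 0)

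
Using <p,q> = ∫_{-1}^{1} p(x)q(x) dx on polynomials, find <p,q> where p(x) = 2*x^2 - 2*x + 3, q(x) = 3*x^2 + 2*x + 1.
<p,q> = 196/15

Expand the product: p(x)·q(x) = 6*x^4 - 2*x^3 + 7*x^2 + 4*x + 3.
∫_{-1}^{1} of each monomial x^k gives [2/(k+1) if k even, 0 if k odd]. Integrating term-by-term (or equivalently evaluating the antiderivative F(x) = 6*x^5/5 - x^4/2 + 7*x^3/3 + 2*x^2 + 3*x at the endpoints):
  F(1) − F(−1) = 241/30 − (-151/30) = 196/15.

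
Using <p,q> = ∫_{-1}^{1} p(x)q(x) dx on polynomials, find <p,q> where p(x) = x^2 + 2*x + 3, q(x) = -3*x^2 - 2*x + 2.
<p,q> = 52/15

Expand the product: p(x)·q(x) = -3*x^4 - 8*x^3 - 11*x^2 - 2*x + 6.
∫_{-1}^{1} of each monomial x^k gives [2/(k+1) if k even, 0 if k odd]. Integrating term-by-term (or equivalently evaluating the antiderivative F(x) = -3*x^5/5 - 2*x^4 - 11*x^3/3 - x^2 + 6*x at the endpoints):
  F(1) − F(−1) = -19/15 − (-71/15) = 52/15.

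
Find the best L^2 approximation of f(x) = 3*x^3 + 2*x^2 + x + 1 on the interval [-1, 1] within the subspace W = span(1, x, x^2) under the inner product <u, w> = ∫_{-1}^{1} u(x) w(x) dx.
g(x) = 2*x^2 + 14*x/5 + 1

The best approximation g ∈ W is the orthogonal projection of f onto W. Writing g = a_0 + a_1 x + a_2 x^2, the coefficients solve the normal equations G · a = b where
  G_{ij} = <φ_i, φ_j> and b_i = <f, φ_i>, with φ_0 = 1, φ_1 = x, φ_2 = x^2.
G =
  [2, 0, 2/3]
  [0, 2/3, 0]
  [2/3, 0, 2/5],
b = (10/3, 28/15, 22/15).
Solving gives a_0 = 1, a_1 = 14/5, a_2 = 2, so
  g(x) = 2*x^2 + 14*x/5 + 1.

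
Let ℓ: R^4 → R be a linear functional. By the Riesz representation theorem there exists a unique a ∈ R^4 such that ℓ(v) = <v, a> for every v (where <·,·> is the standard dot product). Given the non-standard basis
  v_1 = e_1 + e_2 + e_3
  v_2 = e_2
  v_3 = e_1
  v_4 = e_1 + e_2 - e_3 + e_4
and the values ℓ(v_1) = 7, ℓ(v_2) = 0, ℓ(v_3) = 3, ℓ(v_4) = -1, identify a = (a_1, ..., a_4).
a = (3, 0, 4, 0)

Write a = (a_1, ..., a_4) in the standard basis. For each basis vector v_i, ℓ(v_i) = <v_i, a> is a linear equation in the a_j's. Collect the n equations into a matrix system V a = ℓ, where row i of V is v_i (expressed in the standard basis). Since V is invertible (lower-triangular with 1s on the diagonal, up to permutation), solve by back-substitution:
  V =
[[1, 1, 1, 0],
 [0, 1, 0, 0],
 [1, 0, 0, 0],
 [1, 1, -1, 1]]
  V a = (7, 0, 3, -1)
Solving gives a = (3, 0, 4, 0).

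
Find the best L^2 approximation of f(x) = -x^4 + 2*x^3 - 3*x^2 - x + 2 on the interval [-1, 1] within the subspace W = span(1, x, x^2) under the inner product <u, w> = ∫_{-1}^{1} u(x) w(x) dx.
g(x) = -27*x^2/7 + x/5 + 73/35

The best approximation g ∈ W is the orthogonal projection of f onto W. Writing g = a_0 + a_1 x + a_2 x^2, the coefficients solve the normal equations G · a = b where
  G_{ij} = <φ_i, φ_j> and b_i = <f, φ_i>, with φ_0 = 1, φ_1 = x, φ_2 = x^2.
G =
  [2, 0, 2/3]
  [0, 2/3, 0]
  [2/3, 0, 2/5],
b = (8/5, 2/15, -16/105).
Solving gives a_0 = 73/35, a_1 = 1/5, a_2 = -27/7, so
  g(x) = -27*x^2/7 + x/5 + 73/35.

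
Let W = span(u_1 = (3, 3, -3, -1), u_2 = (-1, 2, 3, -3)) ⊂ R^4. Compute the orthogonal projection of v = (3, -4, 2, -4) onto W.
proj_W(v) = (-463/635, 16/127, 165/127, -449/635)

Set up U = [u_1 | ... | u_2] ∈ R^(4×2). The projector onto W = col(U) is P = U (U^T U)^(-1) U^T.
Compute U^T U =
  [28, -3]
  [-3, 23],
and U^T v = (-5, 7).
Solve U^T U · c = U^T v for the coefficients: c = (-94/635, 181/635). The projection is proj_W(v) = U c.
Check: (v - proj_W(v)) · u_1 = 0  (should be 0).
Check: (v - proj_W(v)) · u_2 = 0  (should be 0).
Result: proj_W(v) = (-463/635, 16/127, 165/127, -449/635).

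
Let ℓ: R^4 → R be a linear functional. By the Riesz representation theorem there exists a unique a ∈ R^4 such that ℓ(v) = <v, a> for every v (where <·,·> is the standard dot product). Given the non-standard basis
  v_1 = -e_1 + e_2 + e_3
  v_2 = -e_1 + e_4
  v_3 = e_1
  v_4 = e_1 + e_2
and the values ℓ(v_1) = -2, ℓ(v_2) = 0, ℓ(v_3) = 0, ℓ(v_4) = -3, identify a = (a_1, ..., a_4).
a = (0, -3, 1, 0)

Write a = (a_1, ..., a_4) in the standard basis. For each basis vector v_i, ℓ(v_i) = <v_i, a> is a linear equation in the a_j's. Collect the n equations into a matrix system V a = ℓ, where row i of V is v_i (expressed in the standard basis). Since V is invertible (lower-triangular with 1s on the diagonal, up to permutation), solve by back-substitution:
  V =
[[-1, 1, 1, 0],
 [-1, 0, 0, 1],
 [1, 0, 0, 0],
 [1, 1, 0, 0]]
  V a = (-2, 0, 0, -3)
Solving gives a = (0, -3, 1, 0).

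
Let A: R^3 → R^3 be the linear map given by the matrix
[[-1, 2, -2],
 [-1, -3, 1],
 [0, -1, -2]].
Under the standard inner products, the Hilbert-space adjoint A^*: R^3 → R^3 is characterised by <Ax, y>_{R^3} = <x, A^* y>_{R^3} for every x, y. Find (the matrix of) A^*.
A^* = A^T =
[[-1, -1, 0],
 [2, -3, -1],
 [-2, 1, -2]]

For real matrices with standard dot products, the defining identity <Ax, y> = <x, A^* y> gives (Ax)^T y = x^T (A^*) y, i.e. x^T A^T y = x^T (A^*) y. Since this holds for all x, y, we must have A^* = A^T. Therefore
A^* =
[[-1, -1, 0],
 [2, -3, -1],
 [-2, 1, -2]].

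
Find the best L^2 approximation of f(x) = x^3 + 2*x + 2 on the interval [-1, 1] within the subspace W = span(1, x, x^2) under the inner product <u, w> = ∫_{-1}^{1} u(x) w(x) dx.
g(x) = 13*x/5 + 2

The best approximation g ∈ W is the orthogonal projection of f onto W. Writing g = a_0 + a_1 x + a_2 x^2, the coefficients solve the normal equations G · a = b where
  G_{ij} = <φ_i, φ_j> and b_i = <f, φ_i>, with φ_0 = 1, φ_1 = x, φ_2 = x^2.
G =
  [2, 0, 2/3]
  [0, 2/3, 0]
  [2/3, 0, 2/5],
b = (4, 26/15, 4/3).
Solving gives a_0 = 2, a_1 = 13/5, a_2 = 0, so
  g(x) = 13*x/5 + 2.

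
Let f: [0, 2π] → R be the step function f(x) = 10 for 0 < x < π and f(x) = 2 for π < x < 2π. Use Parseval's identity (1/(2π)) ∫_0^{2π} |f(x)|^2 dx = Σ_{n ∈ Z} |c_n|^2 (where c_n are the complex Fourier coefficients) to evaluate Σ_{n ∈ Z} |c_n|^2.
Σ |c_n|^2 = 52

Parseval equates the L^2 energy of f (normalised by 1/(2π)) with the ℓ^2 sum of its Fourier coefficients: (1/(2π)) ∫_0^{2π} |f|^2 = Σ |c_n|^2.
Compute the left side: (1/(2π)) [∫_0^π 10^2 dx + ∫_π^{2π} 2^2 dx] = (1/(2π)) · (100π + 4π) = (100 + 4)/2 = 52.
So Σ_{n ∈ Z} |c_n|^2 = 52.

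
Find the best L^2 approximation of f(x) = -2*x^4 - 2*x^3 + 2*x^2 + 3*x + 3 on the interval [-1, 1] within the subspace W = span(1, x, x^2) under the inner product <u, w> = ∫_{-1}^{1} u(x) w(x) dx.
g(x) = 2*x^2/7 + 9*x/5 + 111/35

The best approximation g ∈ W is the orthogonal projection of f onto W. Writing g = a_0 + a_1 x + a_2 x^2, the coefficients solve the normal equations G · a = b where
  G_{ij} = <φ_i, φ_j> and b_i = <f, φ_i>, with φ_0 = 1, φ_1 = x, φ_2 = x^2.
G =
  [2, 0, 2/3]
  [0, 2/3, 0]
  [2/3, 0, 2/5],
b = (98/15, 6/5, 78/35).
Solving gives a_0 = 111/35, a_1 = 9/5, a_2 = 2/7, so
  g(x) = 2*x^2/7 + 9*x/5 + 111/35.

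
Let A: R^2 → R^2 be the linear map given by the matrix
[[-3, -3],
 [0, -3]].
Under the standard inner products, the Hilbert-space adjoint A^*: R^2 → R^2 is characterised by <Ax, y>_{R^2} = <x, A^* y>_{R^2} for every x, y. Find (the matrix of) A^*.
A^* = A^T =
[[-3, 0],
 [-3, -3]]

For real matrices with standard dot products, the defining identity <Ax, y> = <x, A^* y> gives (Ax)^T y = x^T (A^*) y, i.e. x^T A^T y = x^T (A^*) y. Since this holds for all x, y, we must have A^* = A^T. Therefore
A^* =
[[-3, 0],
 [-3, -3]].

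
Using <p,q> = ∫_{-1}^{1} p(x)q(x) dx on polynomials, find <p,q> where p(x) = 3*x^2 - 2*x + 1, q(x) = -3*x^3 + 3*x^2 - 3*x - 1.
<p,q> = 8

Expand the product: p(x)·q(x) = -9*x^5 + 15*x^4 - 18*x^3 + 6*x^2 - x - 1.
∫_{-1}^{1} of each monomial x^k gives [2/(k+1) if k even, 0 if k odd]. Integrating term-by-term (or equivalently evaluating the antiderivative F(x) = -3*x^6/2 + 3*x^5 - 9*x^4/2 + 2*x^3 - x^2/2 - x at the endpoints):
  F(1) − F(−1) = -5/2 − (-21/2) = 8.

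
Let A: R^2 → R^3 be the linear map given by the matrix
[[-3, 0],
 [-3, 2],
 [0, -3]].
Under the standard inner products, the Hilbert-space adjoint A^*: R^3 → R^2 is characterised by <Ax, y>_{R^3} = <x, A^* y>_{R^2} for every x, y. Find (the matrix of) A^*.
A^* = A^T =
[[-3, -3, 0],
 [0, 2, -3]]

For real matrices with standard dot products, the defining identity <Ax, y> = <x, A^* y> gives (Ax)^T y = x^T (A^*) y, i.e. x^T A^T y = x^T (A^*) y. Since this holds for all x, y, we must have A^* = A^T. Therefore
A^* =
[[-3, -3, 0],
 [0, 2, -3]].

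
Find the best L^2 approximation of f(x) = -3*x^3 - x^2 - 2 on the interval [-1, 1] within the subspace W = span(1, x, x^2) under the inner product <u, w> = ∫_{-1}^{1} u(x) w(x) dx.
g(x) = -x^2 - 9*x/5 - 2

The best approximation g ∈ W is the orthogonal projection of f onto W. Writing g = a_0 + a_1 x + a_2 x^2, the coefficients solve the normal equations G · a = b where
  G_{ij} = <φ_i, φ_j> and b_i = <f, φ_i>, with φ_0 = 1, φ_1 = x, φ_2 = x^2.
G =
  [2, 0, 2/3]
  [0, 2/3, 0]
  [2/3, 0, 2/5],
b = (-14/3, -6/5, -26/15).
Solving gives a_0 = -2, a_1 = -9/5, a_2 = -1, so
  g(x) = -x^2 - 9*x/5 - 2.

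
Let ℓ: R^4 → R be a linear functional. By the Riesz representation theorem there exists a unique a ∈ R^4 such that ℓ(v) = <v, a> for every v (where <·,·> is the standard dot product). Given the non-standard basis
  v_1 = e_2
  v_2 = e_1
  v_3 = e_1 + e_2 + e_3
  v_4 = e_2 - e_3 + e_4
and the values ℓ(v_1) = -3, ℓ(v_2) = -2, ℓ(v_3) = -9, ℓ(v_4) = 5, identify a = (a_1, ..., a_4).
a = (-2, -3, -4, 4)

Write a = (a_1, ..., a_4) in the standard basis. For each basis vector v_i, ℓ(v_i) = <v_i, a> is a linear equation in the a_j's. Collect the n equations into a matrix system V a = ℓ, where row i of V is v_i (expressed in the standard basis). Since V is invertible (lower-triangular with 1s on the diagonal, up to permutation), solve by back-substitution:
  V =
[[0, 1, 0, 0],
 [1, 0, 0, 0],
 [1, 1, 1, 0],
 [0, 1, -1, 1]]
  V a = (-3, -2, -9, 5)
Solving gives a = (-2, -3, -4, 4).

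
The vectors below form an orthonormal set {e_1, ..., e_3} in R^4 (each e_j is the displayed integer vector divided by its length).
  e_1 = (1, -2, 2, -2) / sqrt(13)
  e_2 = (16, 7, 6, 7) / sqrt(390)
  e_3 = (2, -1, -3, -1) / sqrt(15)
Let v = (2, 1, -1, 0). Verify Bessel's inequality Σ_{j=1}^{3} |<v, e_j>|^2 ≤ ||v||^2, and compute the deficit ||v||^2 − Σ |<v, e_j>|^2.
Σ |<v, e_j>|^2 = 11/2; ||v||^2 = 6; deficit = 1/2

Write each e_j = u_j / sqrt(<u_j, u_j>) where u_j is the displayed integer vector. Then <v, e_j> = <v, u_j> / sqrt(<u_j, u_j>), so |<v, e_j>|^2 = <v, u_j>^2 / <u_j, u_j>.
Coefficients: <v, e_1> = -2/sqrt(13), <v, e_2> = 33/sqrt(390), <v, e_3> = 6/sqrt(15).
Square and sum: Σ |<v, e_j>|^2 = 11/2.
Compute ||v||^2 = v·v = 6.
Deficit = 6 − 11/2 = 1/2 ≥ 0, confirming Bessel's inequality. (The deficit equals ||v − Σ <v,e_j> e_j||^2, the squared distance from v to span{e_j}.)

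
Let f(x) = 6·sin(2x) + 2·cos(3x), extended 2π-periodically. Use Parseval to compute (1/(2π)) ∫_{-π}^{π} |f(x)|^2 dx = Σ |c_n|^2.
Σ |c_n|^2 = 20

Expand |f|^2 and use orthogonality of {sin(nx), cos(mx)} on [-π, π]:
  ∫_{-π}^{π} sin(nx)^2 dx = π, ∫ cos(mx)^2 dx = π, and cross terms integrate to 0.
So ∫_{-π}^{π} f(x)^2 dx = 6^2 · π + 2^2 · π = (36 + 4)π.
Divide by 2π: (36 + 4)/2 = 20.
By Parseval, this equals Σ |c_n|^2.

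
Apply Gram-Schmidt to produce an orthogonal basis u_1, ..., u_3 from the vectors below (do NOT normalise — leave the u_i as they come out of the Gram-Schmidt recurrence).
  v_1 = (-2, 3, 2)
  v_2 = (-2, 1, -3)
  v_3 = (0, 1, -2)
Orthogonal basis:
  u_1 = (-2, 3, 2)
  u_2 = (-32/17, 14/17, -53/17)
  u_3 = (66/79, 60/79, -24/79)

Apply the Gram-Schmidt recurrence
  u_1 = v_1
  u_i = v_i − Σ_{j<i} ((v_i · u_j) / (u_j · u_j)) · u_j.

Step by step this gives:
  u_1 = (-2, 3, 2)
  u_2 = (-32/17, 14/17, -53/17)
  u_3 = (66/79, 60/79, -24/79)

Orthogonality check:
  u_2 · u_1 = 0 (should be 0)
  u_3 · u_1 = 0 (should be 0)
  u_3 · u_2 = 0 (should be 0)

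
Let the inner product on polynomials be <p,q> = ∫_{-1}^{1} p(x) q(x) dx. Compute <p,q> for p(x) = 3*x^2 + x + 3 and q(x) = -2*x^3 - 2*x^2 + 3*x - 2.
<p,q> = -106/5

Expand the product: p(x)·q(x) = -6*x^5 - 8*x^4 + x^3 - 9*x^2 + 7*x - 6.
∫_{-1}^{1} of each monomial x^k gives [2/(k+1) if k even, 0 if k odd]. Integrating term-by-term (or equivalently evaluating the antiderivative F(x) = -x^6 - 8*x^5/5 + x^4/4 - 3*x^3 + 7*x^2/2 - 6*x at the endpoints):
  F(1) − F(−1) = -157/20 − (267/20) = -106/5.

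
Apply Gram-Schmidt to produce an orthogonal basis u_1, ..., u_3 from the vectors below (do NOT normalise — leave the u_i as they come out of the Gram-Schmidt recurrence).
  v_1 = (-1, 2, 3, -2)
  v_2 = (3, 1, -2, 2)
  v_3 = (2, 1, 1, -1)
Orthogonal basis:
  u_1 = (-1, 2, 3, -2)
  u_2 = (43/18, 20/9, -1/6, 7/9)
  u_3 = (202/203, -152/203, 52/203, -25/29)

Apply the Gram-Schmidt recurrence
  u_1 = v_1
  u_i = v_i − Σ_{j<i} ((v_i · u_j) / (u_j · u_j)) · u_j.

Step by step this gives:
  u_1 = (-1, 2, 3, -2)
  u_2 = (43/18, 20/9, -1/6, 7/9)
  u_3 = (202/203, -152/203, 52/203, -25/29)

Orthogonality check:
  u_2 · u_1 = 0 (should be 0)
  u_3 · u_1 = 0 (should be 0)
  u_3 · u_2 = 0 (should be 0)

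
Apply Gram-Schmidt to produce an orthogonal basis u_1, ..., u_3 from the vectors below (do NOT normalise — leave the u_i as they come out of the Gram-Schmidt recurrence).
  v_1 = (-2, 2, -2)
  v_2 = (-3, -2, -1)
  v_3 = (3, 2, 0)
Orthogonal basis:
  u_1 = (-2, 2, -2)
  u_2 = (-7/3, -8/3, -1/3)
  u_3 = (15/38, -5/19, -25/38)

Apply the Gram-Schmidt recurrence
  u_1 = v_1
  u_i = v_i − Σ_{j<i} ((v_i · u_j) / (u_j · u_j)) · u_j.

Step by step this gives:
  u_1 = (-2, 2, -2)
  u_2 = (-7/3, -8/3, -1/3)
  u_3 = (15/38, -5/19, -25/38)

Orthogonality check:
  u_2 · u_1 = 0 (should be 0)
  u_3 · u_1 = 0 (should be 0)
  u_3 · u_2 = 0 (should be 0)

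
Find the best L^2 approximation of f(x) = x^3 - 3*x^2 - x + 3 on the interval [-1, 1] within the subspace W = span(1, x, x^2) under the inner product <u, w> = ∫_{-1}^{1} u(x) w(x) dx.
g(x) = -3*x^2 - 2*x/5 + 3

The best approximation g ∈ W is the orthogonal projection of f onto W. Writing g = a_0 + a_1 x + a_2 x^2, the coefficients solve the normal equations G · a = b where
  G_{ij} = <φ_i, φ_j> and b_i = <f, φ_i>, with φ_0 = 1, φ_1 = x, φ_2 = x^2.
G =
  [2, 0, 2/3]
  [0, 2/3, 0]
  [2/3, 0, 2/5],
b = (4, -4/15, 4/5).
Solving gives a_0 = 3, a_1 = -2/5, a_2 = -3, so
  g(x) = -3*x^2 - 2*x/5 + 3.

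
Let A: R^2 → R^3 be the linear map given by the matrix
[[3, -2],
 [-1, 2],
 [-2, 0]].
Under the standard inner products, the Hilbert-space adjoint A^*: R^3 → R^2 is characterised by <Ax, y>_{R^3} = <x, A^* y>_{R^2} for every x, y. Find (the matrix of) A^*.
A^* = A^T =
[[3, -1, -2],
 [-2, 2, 0]]

For real matrices with standard dot products, the defining identity <Ax, y> = <x, A^* y> gives (Ax)^T y = x^T (A^*) y, i.e. x^T A^T y = x^T (A^*) y. Since this holds for all x, y, we must have A^* = A^T. Therefore
A^* =
[[3, -1, -2],
 [-2, 2, 0]].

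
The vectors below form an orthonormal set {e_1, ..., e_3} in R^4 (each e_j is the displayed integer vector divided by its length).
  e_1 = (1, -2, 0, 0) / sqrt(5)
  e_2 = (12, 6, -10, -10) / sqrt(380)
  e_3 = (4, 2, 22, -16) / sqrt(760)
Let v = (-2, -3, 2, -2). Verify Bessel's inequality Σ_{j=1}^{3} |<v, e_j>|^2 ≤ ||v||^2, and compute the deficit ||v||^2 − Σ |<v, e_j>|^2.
Σ |<v, e_j>|^2 = 129/10; ||v||^2 = 21; deficit = 81/10

Write each e_j = u_j / sqrt(<u_j, u_j>) where u_j is the displayed integer vector. Then <v, e_j> = <v, u_j> / sqrt(<u_j, u_j>), so |<v, e_j>|^2 = <v, u_j>^2 / <u_j, u_j>.
Coefficients: <v, e_1> = 4/sqrt(5), <v, e_2> = -42/sqrt(380), <v, e_3> = 62/sqrt(760).
Square and sum: Σ |<v, e_j>|^2 = 129/10.
Compute ||v||^2 = v·v = 21.
Deficit = 21 − 129/10 = 81/10 ≥ 0, confirming Bessel's inequality. (The deficit equals ||v − Σ <v,e_j> e_j||^2, the squared distance from v to span{e_j}.)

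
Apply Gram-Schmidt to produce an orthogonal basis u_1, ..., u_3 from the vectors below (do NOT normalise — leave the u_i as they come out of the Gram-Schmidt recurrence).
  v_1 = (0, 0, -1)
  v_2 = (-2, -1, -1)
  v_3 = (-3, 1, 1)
Orthogonal basis:
  u_1 = (0, 0, -1)
  u_2 = (-2, -1, 0)
  u_3 = (-1, 2, 0)

Apply the Gram-Schmidt recurrence
  u_1 = v_1
  u_i = v_i − Σ_{j<i} ((v_i · u_j) / (u_j · u_j)) · u_j.

Step by step this gives:
  u_1 = (0, 0, -1)
  u_2 = (-2, -1, 0)
  u_3 = (-1, 2, 0)

Orthogonality check:
  u_2 · u_1 = 0 (should be 0)
  u_3 · u_1 = 0 (should be 0)
  u_3 · u_2 = 0 (should be 0)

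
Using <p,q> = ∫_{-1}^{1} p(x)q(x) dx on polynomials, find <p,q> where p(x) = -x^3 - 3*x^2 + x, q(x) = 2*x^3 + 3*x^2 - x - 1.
<p,q> = -172/105

Expand the product: p(x)·q(x) = -2*x^6 - 9*x^5 - 6*x^4 + 7*x^3 + 2*x^2 - x.
∫_{-1}^{1} of each monomial x^k gives [2/(k+1) if k even, 0 if k odd]. Integrating term-by-term (or equivalently evaluating the antiderivative F(x) = -2*x^7/7 - 3*x^6/2 - 6*x^5/5 + 7*x^4/4 + 2*x^3/3 - x^2/2 at the endpoints):
  F(1) − F(−1) = -449/420 − (239/420) = -172/105.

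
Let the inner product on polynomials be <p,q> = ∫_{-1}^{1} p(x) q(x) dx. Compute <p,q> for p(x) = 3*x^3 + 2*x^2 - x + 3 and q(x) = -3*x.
<p,q> = -8/5

Expand the product: p(x)·q(x) = -9*x^4 - 6*x^3 + 3*x^2 - 9*x.
∫_{-1}^{1} of each monomial x^k gives [2/(k+1) if k even, 0 if k odd]. Integrating term-by-term (or equivalently evaluating the antiderivative F(x) = -9*x^5/5 - 3*x^4/2 + x^3 - 9*x^2/2 at the endpoints):
  F(1) − F(−1) = -34/5 − (-26/5) = -8/5.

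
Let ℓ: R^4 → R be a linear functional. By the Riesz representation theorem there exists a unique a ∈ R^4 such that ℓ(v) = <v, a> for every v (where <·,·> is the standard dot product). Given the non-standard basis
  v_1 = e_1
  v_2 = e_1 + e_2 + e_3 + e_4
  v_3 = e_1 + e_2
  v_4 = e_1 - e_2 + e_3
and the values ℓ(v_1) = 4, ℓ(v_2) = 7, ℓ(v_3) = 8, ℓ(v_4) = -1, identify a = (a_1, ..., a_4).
a = (4, 4, -1, 0)

Write a = (a_1, ..., a_4) in the standard basis. For each basis vector v_i, ℓ(v_i) = <v_i, a> is a linear equation in the a_j's. Collect the n equations into a matrix system V a = ℓ, where row i of V is v_i (expressed in the standard basis). Since V is invertible (lower-triangular with 1s on the diagonal, up to permutation), solve by back-substitution:
  V =
[[1, 0, 0, 0],
 [1, 1, 1, 1],
 [1, 1, 0, 0],
 [1, -1, 1, 0]]
  V a = (4, 7, 8, -1)
Solving gives a = (4, 4, -1, 0).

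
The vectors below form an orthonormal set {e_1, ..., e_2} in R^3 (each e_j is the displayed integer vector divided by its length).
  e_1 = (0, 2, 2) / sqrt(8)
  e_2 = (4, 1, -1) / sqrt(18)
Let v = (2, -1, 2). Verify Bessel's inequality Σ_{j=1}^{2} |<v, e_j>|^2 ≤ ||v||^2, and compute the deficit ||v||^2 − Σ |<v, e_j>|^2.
Σ |<v, e_j>|^2 = 17/9; ||v||^2 = 9; deficit = 64/9

Write each e_j = u_j / sqrt(<u_j, u_j>) where u_j is the displayed integer vector. Then <v, e_j> = <v, u_j> / sqrt(<u_j, u_j>), so |<v, e_j>|^2 = <v, u_j>^2 / <u_j, u_j>.
Coefficients: <v, e_1> = 2/sqrt(8), <v, e_2> = 5/sqrt(18).
Square and sum: Σ |<v, e_j>|^2 = 17/9.
Compute ||v||^2 = v·v = 9.
Deficit = 9 − 17/9 = 64/9 ≥ 0, confirming Bessel's inequality. (The deficit equals ||v − Σ <v,e_j> e_j||^2, the squared distance from v to span{e_j}.)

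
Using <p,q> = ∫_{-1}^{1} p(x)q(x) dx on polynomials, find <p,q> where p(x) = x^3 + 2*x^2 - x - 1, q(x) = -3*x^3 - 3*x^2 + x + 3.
<p,q> = -244/105

Expand the product: p(x)·q(x) = -3*x^6 - 9*x^5 - 2*x^4 + 11*x^3 + 8*x^2 - 4*x - 3.
∫_{-1}^{1} of each monomial x^k gives [2/(k+1) if k even, 0 if k odd]. Integrating term-by-term (or equivalently evaluating the antiderivative F(x) = -3*x^7/7 - 3*x^6/2 - 2*x^5/5 + 11*x^4/4 + 8*x^3/3 - 2*x^2 - 3*x at the endpoints):
  F(1) − F(−1) = -803/420 − (173/420) = -244/105.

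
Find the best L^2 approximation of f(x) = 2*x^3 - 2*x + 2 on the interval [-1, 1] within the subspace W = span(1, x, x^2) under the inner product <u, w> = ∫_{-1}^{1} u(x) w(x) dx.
g(x) = 2 - 4*x/5

The best approximation g ∈ W is the orthogonal projection of f onto W. Writing g = a_0 + a_1 x + a_2 x^2, the coefficients solve the normal equations G · a = b where
  G_{ij} = <φ_i, φ_j> and b_i = <f, φ_i>, with φ_0 = 1, φ_1 = x, φ_2 = x^2.
G =
  [2, 0, 2/3]
  [0, 2/3, 0]
  [2/3, 0, 2/5],
b = (4, -8/15, 4/3).
Solving gives a_0 = 2, a_1 = -4/5, a_2 = 0, so
  g(x) = 2 - 4*x/5.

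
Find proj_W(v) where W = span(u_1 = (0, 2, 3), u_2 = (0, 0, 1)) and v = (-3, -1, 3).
proj_W(v) = (0, -1, 3)

Set up U = [u_1 | ... | u_2] ∈ R^(3×2). The projector onto W = col(U) is P = U (U^T U)^(-1) U^T.
Compute U^T U =
  [13, 3]
  [3, 1],
and U^T v = (7, 3).
Solve U^T U · c = U^T v for the coefficients: c = (-1/2, 9/2). The projection is proj_W(v) = U c.
Check: (v - proj_W(v)) · u_1 = 0  (should be 0).
Check: (v - proj_W(v)) · u_2 = 0  (should be 0).
Result: proj_W(v) = (0, -1, 3).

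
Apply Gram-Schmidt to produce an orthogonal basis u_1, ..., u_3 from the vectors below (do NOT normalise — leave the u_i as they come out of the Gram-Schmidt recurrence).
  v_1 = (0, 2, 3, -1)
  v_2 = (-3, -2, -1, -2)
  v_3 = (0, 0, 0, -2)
Orthogonal basis:
  u_1 = (0, 2, 3, -1)
  u_2 = (-3, -9/7, 1/14, -33/14)
  u_3 = (198/227, 20/227, -102/227, -266/227)

Apply the Gram-Schmidt recurrence
  u_1 = v_1
  u_i = v_i − Σ_{j<i} ((v_i · u_j) / (u_j · u_j)) · u_j.

Step by step this gives:
  u_1 = (0, 2, 3, -1)
  u_2 = (-3, -9/7, 1/14, -33/14)
  u_3 = (198/227, 20/227, -102/227, -266/227)

Orthogonality check:
  u_2 · u_1 = 0 (should be 0)
  u_3 · u_1 = 0 (should be 0)
  u_3 · u_2 = 0 (should be 0)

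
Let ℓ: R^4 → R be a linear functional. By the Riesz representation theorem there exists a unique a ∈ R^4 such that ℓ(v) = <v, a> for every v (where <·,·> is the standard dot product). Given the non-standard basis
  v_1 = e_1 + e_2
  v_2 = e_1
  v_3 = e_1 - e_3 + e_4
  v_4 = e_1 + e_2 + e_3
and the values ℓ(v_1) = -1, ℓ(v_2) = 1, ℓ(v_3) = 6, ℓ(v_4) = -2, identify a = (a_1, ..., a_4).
a = (1, -2, -1, 4)

Write a = (a_1, ..., a_4) in the standard basis. For each basis vector v_i, ℓ(v_i) = <v_i, a> is a linear equation in the a_j's. Collect the n equations into a matrix system V a = ℓ, where row i of V is v_i (expressed in the standard basis). Since V is invertible (lower-triangular with 1s on the diagonal, up to permutation), solve by back-substitution:
  V =
[[1, 1, 0, 0],
 [1, 0, 0, 0],
 [1, 0, -1, 1],
 [1, 1, 1, 0]]
  V a = (-1, 1, 6, -2)
Solving gives a = (1, -2, -1, 4).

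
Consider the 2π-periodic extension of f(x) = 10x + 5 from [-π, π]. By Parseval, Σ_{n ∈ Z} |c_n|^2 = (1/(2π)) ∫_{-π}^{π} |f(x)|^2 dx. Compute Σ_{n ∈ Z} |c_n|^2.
Σ |c_n|^2 = 100π^2/3 + 25

Expand and integrate term by term over [-π, π]:
  ∫ (10x)^2 dx = 100·(2π^3/3); ∫ 2·10·(5)·x dx = 0 (odd integrand); ∫ 5^2 dx = 25·2π.
So (1/(2π)) ∫_{-π}^{π} (10x + 5)^2 dx = 100π^2/3 + 25 = 100π^2/3 + 25.
Parseval ⇒ Σ |c_n|^2 = 100π^2/3 + 25.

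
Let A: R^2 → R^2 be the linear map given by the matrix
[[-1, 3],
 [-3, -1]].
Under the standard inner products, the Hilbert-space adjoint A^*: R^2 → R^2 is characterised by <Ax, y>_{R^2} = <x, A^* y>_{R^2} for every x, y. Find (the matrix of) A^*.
A^* = A^T =
[[-1, -3],
 [3, -1]]

For real matrices with standard dot products, the defining identity <Ax, y> = <x, A^* y> gives (Ax)^T y = x^T (A^*) y, i.e. x^T A^T y = x^T (A^*) y. Since this holds for all x, y, we must have A^* = A^T. Therefore
A^* =
[[-1, -3],
 [3, -1]].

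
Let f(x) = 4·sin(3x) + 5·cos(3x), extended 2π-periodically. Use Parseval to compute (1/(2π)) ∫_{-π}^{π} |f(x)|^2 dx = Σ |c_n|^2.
Σ |c_n|^2 = 41/2

Expand |f|^2 and use orthogonality of {sin(nx), cos(mx)} on [-π, π]:
  ∫_{-π}^{π} sin(nx)^2 dx = π, ∫ cos(mx)^2 dx = π, and cross terms integrate to 0.
So ∫_{-π}^{π} f(x)^2 dx = 4^2 · π + 5^2 · π = (16 + 25)π.
Divide by 2π: (16 + 25)/2 = 41/2.
By Parseval, this equals Σ |c_n|^2.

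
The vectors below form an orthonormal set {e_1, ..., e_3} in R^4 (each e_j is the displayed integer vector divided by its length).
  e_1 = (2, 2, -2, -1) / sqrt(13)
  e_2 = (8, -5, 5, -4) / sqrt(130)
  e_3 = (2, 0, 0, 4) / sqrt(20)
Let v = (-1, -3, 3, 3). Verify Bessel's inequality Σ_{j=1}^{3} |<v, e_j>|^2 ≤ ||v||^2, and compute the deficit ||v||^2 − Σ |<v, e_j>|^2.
Σ |<v, e_j>|^2 = 28; ||v||^2 = 28; deficit = 0

Write each e_j = u_j / sqrt(<u_j, u_j>) where u_j is the displayed integer vector. Then <v, e_j> = <v, u_j> / sqrt(<u_j, u_j>), so |<v, e_j>|^2 = <v, u_j>^2 / <u_j, u_j>.
Coefficients: <v, e_1> = -17/sqrt(13), <v, e_2> = 10/sqrt(130), <v, e_3> = 10/sqrt(20).
Square and sum: Σ |<v, e_j>|^2 = 28.
Compute ||v||^2 = v·v = 28.
Deficit = 28 − 28 = 0 ≥ 0, confirming Bessel's inequality. (The deficit equals ||v − Σ <v,e_j> e_j||^2, the squared distance from v to span{e_j}.)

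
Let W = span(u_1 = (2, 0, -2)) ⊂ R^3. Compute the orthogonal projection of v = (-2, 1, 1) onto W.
proj_W(v) = (-3/2, 0, 3/2)

Set up U = [u_1 | ... | u_1] ∈ R^(3×1). The projector onto W = col(U) is P = U (U^T U)^(-1) U^T.
Compute U^T U =
  [8],
and U^T v = (-6).
Solve U^T U · c = U^T v for the coefficients: c = (-3/4). The projection is proj_W(v) = U c.
Check: (v - proj_W(v)) · u_1 = 0  (should be 0).
Result: proj_W(v) = (-3/2, 0, 3/2).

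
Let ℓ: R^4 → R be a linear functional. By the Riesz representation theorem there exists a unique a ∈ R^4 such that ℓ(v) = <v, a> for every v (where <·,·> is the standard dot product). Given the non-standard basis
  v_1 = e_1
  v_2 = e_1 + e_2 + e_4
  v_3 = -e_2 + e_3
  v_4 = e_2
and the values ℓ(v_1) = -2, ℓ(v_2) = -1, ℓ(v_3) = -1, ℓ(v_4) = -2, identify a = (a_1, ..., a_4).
a = (-2, -2, -3, 3)

Write a = (a_1, ..., a_4) in the standard basis. For each basis vector v_i, ℓ(v_i) = <v_i, a> is a linear equation in the a_j's. Collect the n equations into a matrix system V a = ℓ, where row i of V is v_i (expressed in the standard basis). Since V is invertible (lower-triangular with 1s on the diagonal, up to permutation), solve by back-substitution:
  V =
[[1, 0, 0, 0],
 [1, 1, 0, 1],
 [0, -1, 1, 0],
 [0, 1, 0, 0]]
  V a = (-2, -1, -1, -2)
Solving gives a = (-2, -2, -3, 3).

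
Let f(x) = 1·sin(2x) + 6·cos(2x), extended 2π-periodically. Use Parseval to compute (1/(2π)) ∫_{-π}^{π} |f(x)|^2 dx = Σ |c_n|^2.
Σ |c_n|^2 = 37/2

Expand |f|^2 and use orthogonality of {sin(nx), cos(mx)} on [-π, π]:
  ∫_{-π}^{π} sin(nx)^2 dx = π, ∫ cos(mx)^2 dx = π, and cross terms integrate to 0.
So ∫_{-π}^{π} f(x)^2 dx = 1^2 · π + 6^2 · π = (1 + 36)π.
Divide by 2π: (1 + 36)/2 = 37/2.
By Parseval, this equals Σ |c_n|^2.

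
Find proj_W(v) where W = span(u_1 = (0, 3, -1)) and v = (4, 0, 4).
proj_W(v) = (0, -6/5, 2/5)

Set up U = [u_1 | ... | u_1] ∈ R^(3×1). The projector onto W = col(U) is P = U (U^T U)^(-1) U^T.
Compute U^T U =
  [10],
and U^T v = (-4).
Solve U^T U · c = U^T v for the coefficients: c = (-2/5). The projection is proj_W(v) = U c.
Check: (v - proj_W(v)) · u_1 = 0  (should be 0).
Result: proj_W(v) = (0, -6/5, 2/5).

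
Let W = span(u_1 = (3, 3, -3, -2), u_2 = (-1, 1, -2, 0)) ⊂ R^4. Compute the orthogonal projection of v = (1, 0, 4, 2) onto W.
proj_W(v) = (43/50, -91/50, 79/25, 8/25)

Set up U = [u_1 | ... | u_2] ∈ R^(4×2). The projector onto W = col(U) is P = U (U^T U)^(-1) U^T.
Compute U^T U =
  [31, 6]
  [6, 6],
and U^T v = (-13, -9).
Solve U^T U · c = U^T v for the coefficients: c = (-4/25, -67/50). The projection is proj_W(v) = U c.
Check: (v - proj_W(v)) · u_1 = 0  (should be 0).
Check: (v - proj_W(v)) · u_2 = 0  (should be 0).
Result: proj_W(v) = (43/50, -91/50, 79/25, 8/25).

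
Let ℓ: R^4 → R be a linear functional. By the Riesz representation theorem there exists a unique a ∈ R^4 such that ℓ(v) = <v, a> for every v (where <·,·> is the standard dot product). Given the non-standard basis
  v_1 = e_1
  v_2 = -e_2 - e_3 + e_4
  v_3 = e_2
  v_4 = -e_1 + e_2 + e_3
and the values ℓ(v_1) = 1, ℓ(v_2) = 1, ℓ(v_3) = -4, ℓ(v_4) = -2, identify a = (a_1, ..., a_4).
a = (1, -4, 3, 0)

Write a = (a_1, ..., a_4) in the standard basis. For each basis vector v_i, ℓ(v_i) = <v_i, a> is a linear equation in the a_j's. Collect the n equations into a matrix system V a = ℓ, where row i of V is v_i (expressed in the standard basis). Since V is invertible (lower-triangular with 1s on the diagonal, up to permutation), solve by back-substitution:
  V =
[[1, 0, 0, 0],
 [0, -1, -1, 1],
 [0, 1, 0, 0],
 [-1, 1, 1, 0]]
  V a = (1, 1, -4, -2)
Solving gives a = (1, -4, 3, 0).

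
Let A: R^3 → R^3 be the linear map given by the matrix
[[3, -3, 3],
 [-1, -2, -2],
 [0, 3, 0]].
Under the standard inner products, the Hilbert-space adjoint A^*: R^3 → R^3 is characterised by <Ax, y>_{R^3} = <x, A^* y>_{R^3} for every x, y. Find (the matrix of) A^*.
A^* = A^T =
[[3, -1, 0],
 [-3, -2, 3],
 [3, -2, 0]]

For real matrices with standard dot products, the defining identity <Ax, y> = <x, A^* y> gives (Ax)^T y = x^T (A^*) y, i.e. x^T A^T y = x^T (A^*) y. Since this holds for all x, y, we must have A^* = A^T. Therefore
A^* =
[[3, -1, 0],
 [-3, -2, 3],
 [3, -2, 0]].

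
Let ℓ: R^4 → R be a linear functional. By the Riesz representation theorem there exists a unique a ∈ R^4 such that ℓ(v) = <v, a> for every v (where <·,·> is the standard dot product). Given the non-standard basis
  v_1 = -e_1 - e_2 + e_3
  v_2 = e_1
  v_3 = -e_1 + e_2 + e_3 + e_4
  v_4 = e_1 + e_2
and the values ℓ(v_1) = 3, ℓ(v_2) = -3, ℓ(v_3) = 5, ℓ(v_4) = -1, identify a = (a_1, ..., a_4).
a = (-3, 2, 2, -2)

Write a = (a_1, ..., a_4) in the standard basis. For each basis vector v_i, ℓ(v_i) = <v_i, a> is a linear equation in the a_j's. Collect the n equations into a matrix system V a = ℓ, where row i of V is v_i (expressed in the standard basis). Since V is invertible (lower-triangular with 1s on the diagonal, up to permutation), solve by back-substitution:
  V =
[[-1, -1, 1, 0],
 [1, 0, 0, 0],
 [-1, 1, 1, 1],
 [1, 1, 0, 0]]
  V a = (3, -3, 5, -1)
Solving gives a = (-3, 2, 2, -2).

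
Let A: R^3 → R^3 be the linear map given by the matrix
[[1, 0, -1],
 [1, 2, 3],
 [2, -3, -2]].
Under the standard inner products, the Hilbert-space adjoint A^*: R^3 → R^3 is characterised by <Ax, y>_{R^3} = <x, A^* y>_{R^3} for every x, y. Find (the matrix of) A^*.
A^* = A^T =
[[1, 1, 2],
 [0, 2, -3],
 [-1, 3, -2]]

For real matrices with standard dot products, the defining identity <Ax, y> = <x, A^* y> gives (Ax)^T y = x^T (A^*) y, i.e. x^T A^T y = x^T (A^*) y. Since this holds for all x, y, we must have A^* = A^T. Therefore
A^* =
[[1, 1, 2],
 [0, 2, -3],
 [-1, 3, -2]].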